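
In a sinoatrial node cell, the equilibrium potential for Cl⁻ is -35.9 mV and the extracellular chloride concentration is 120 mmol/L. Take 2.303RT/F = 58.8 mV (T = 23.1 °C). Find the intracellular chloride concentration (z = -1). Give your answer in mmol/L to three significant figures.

29.4 mmol/L

Nernst: E = (58.8/-1) · log₁₀([out]/[in]), so log₁₀([out]/[in]) = -35.9 × -1 / 58.8 = 0.6105.
[out]/[in] = 10^(0.6105) = 4.079.
[in] = 120 / 4.079 = 29.42 mmol/L.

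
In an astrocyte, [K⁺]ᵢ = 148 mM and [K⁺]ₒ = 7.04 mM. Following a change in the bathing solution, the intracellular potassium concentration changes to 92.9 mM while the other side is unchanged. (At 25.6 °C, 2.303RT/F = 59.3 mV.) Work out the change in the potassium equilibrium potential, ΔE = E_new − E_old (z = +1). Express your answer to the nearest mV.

E_old = (59.3/1)·log₁₀(7.04/148) = -78.44 mV
E_new = (59.3/1)·log₁₀(7.04/92.9) = -66.44 mV
ΔE = -66.44 − (-78.44) = 11.99 mV

12 mV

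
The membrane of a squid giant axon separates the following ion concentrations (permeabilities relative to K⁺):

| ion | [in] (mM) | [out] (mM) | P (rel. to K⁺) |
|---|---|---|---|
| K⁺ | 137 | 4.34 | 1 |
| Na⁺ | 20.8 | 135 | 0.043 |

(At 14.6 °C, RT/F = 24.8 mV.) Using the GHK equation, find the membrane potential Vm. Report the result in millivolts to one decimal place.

Vm = 24.8 · ln[(Σ P·[cation]ₒ + Σ P·[anion]ᵢ) / (Σ P·[cation]ᵢ + Σ P·[anion]ₒ)]
Numerator = 1×4.34 + 0.043×135 = 10.14
Denominator = 1×137 + 0.043×20.8 = 137.9
Vm = 24.8 · ln(0.073571) = 24.8 × (-2.6095) = -64.72 mV

-64.7 mV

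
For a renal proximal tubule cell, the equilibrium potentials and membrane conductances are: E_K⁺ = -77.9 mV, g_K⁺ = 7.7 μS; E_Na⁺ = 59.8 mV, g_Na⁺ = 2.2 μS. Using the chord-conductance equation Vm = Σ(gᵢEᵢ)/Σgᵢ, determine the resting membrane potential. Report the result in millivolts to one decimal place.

Σ gᵢEᵢ = 7.7·(-77.9) + 2.2·(59.8) = -468.27
Σ gᵢ = 7.7 + 2.2 = 9.9
Vm = -468.27 / 9.9 = -47.30 mV

-47.3 mV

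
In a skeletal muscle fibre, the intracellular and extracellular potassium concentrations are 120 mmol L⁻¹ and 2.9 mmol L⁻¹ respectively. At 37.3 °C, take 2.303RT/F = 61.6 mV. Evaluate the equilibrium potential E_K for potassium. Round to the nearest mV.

-100 mV

E = (61.6/z) · log₁₀([K⁺]_out/[K⁺]_in) with z = +1.
= (61.6/1) · log₁₀(2.9/120) = 61.60 · log₁₀(0.02417)
= 61.60 · (-1.6168) = -99.59 mV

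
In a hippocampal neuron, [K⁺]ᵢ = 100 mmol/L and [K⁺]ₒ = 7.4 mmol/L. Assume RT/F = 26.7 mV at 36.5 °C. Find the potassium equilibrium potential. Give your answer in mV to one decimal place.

E = (26.7/z) · ln([K⁺]_out/[K⁺]_in) with z = +1.
= (26.7/1) · ln(7.4/100) = 26.70 · ln(0.074)
= 26.70 · (-2.6037) = -69.52 mV

-69.5 mV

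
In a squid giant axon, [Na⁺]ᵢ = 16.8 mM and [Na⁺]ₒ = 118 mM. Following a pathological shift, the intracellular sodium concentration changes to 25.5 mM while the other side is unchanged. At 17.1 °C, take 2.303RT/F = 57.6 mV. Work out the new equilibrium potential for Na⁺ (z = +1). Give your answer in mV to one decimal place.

After the shift: [Na⁺]_out = 118, [Na⁺]_in = 25.5 mM.
E_new = (57.6/1)·log₁₀(118/25.5) = 57.60 · (0.6653) = 38.32 mV

38.3 mV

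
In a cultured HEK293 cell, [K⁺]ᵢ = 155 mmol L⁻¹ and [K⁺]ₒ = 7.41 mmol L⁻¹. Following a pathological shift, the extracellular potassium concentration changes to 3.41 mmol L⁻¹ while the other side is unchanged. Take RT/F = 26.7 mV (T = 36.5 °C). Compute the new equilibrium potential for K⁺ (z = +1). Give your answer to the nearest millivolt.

-102 mV

After the shift: [K⁺]_out = 3.41, [K⁺]_in = 155 mmol L⁻¹.
E_new = (26.7/1)·ln(3.41/155) = 26.70 · (-3.8167) = -101.91 mV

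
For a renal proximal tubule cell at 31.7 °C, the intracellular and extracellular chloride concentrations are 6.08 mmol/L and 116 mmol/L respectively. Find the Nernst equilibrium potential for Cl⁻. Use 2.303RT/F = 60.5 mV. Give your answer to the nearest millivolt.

-77 mV

E = (60.5/z) · log₁₀([Cl⁻]_out/[Cl⁻]_in) with z = -1.
For an anion, dividing by z = -1 reverses the sign.
= (60.5/-1) · log₁₀(116/6.08) = -60.50 · log₁₀(19.08)
= -60.50 · (1.2806) = -77.47 mV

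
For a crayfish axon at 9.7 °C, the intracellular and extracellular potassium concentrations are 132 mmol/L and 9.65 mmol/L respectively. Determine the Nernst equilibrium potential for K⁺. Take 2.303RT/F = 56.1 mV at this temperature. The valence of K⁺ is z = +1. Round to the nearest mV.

-64 mV

E = (56.1/z) · log₁₀([K⁺]_out/[K⁺]_in) with z = +1.
= (56.1/1) · log₁₀(9.65/132) = 56.10 · log₁₀(0.07311)
= 56.10 · (-1.1360) = -63.73 mV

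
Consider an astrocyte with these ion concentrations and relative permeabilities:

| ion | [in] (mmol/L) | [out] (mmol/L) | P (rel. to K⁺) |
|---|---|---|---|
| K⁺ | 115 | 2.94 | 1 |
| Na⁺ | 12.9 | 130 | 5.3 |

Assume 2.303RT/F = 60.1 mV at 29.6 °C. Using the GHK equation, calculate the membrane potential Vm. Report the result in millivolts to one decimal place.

Vm = 60.1 · log₁₀[(Σ P·[cation]ₒ + Σ P·[anion]ᵢ) / (Σ P·[cation]ᵢ + Σ P·[anion]ₒ)]
Numerator = 1×2.94 + 5.3×130 = 691.9
Denominator = 1×115 + 5.3×12.9 = 183.4
Vm = 60.1 · log₁₀(3.7735) = 60.1 × (0.5767) = 34.66 mV

34.7 mV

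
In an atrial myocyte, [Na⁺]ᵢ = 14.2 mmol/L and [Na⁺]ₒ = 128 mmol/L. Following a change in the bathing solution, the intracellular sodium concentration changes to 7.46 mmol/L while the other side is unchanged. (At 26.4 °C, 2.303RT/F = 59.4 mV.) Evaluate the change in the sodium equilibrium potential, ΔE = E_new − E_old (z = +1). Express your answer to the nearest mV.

17 mV

E_old = (59.4/1)·log₁₀(128/14.2) = 56.72 mV
E_new = (59.4/1)·log₁₀(128/7.46) = 73.33 mV
ΔE = 73.33 − (56.72) = 16.61 mV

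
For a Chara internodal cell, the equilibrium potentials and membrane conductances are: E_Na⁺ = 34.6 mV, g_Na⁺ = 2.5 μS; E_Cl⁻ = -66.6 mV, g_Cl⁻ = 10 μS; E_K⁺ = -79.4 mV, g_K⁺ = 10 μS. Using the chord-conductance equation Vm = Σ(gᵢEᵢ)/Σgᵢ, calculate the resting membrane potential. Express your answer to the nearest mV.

Σ gᵢEᵢ = 2.5·(34.6) + 10·(-66.6) + 10·(-79.4) = -1373.50
Σ gᵢ = 2.5 + 10 + 10 = 22.5
Vm = -1373.50 / 22.5 = -61.04 mV

-61 mV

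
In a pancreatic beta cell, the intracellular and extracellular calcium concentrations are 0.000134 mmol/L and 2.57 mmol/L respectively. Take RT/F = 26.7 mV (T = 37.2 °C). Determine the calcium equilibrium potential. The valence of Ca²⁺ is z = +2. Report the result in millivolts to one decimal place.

131.7 mV

E = (26.7/z) · ln([Ca²⁺]_out/[Ca²⁺]_in) with z = +2.
= (26.7/2) · ln(2.57/0.000134) = 13.35 · ln(1.918e+04)
= 13.35 · (9.8616) = 131.65 mV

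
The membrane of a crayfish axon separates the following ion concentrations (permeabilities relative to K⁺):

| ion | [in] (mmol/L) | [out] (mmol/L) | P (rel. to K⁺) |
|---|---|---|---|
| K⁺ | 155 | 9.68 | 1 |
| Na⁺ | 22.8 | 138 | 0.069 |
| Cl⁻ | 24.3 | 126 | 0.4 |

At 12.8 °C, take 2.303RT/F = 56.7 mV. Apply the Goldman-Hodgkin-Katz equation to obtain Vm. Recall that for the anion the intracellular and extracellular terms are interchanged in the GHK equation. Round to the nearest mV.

Vm = 56.7 · log₁₀[(Σ P·[cation]ₒ + Σ P·[anion]ᵢ) / (Σ P·[cation]ᵢ + Σ P·[anion]ₒ)]
Numerator = 1×9.68 + 0.069×138 + 0.4×24.3 = 28.92
Denominator = 1×155 + 0.069×22.8 + 0.4×126 = 207
Vm = 56.7 · log₁₀(0.13974) = 56.7 × (-0.8547) = -48.46 mV

-48 mV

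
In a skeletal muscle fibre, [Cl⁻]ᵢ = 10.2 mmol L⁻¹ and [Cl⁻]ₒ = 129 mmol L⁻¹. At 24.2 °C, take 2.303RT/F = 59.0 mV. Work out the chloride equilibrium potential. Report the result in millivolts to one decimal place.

E = (59.0/z) · log₁₀([Cl⁻]_out/[Cl⁻]_in) with z = -1.
For an anion, dividing by z = -1 reverses the sign.
= (59.0/-1) · log₁₀(129/10.2) = -59.00 · log₁₀(12.65)
= -59.00 · (1.1020) = -65.02 mV

-65.0 mV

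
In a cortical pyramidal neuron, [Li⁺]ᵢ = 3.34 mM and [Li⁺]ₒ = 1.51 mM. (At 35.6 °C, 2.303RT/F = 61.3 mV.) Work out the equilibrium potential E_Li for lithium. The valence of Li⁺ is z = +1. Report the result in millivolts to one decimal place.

E = (61.3/z) · log₁₀([Li⁺]_out/[Li⁺]_in) with z = +1.
= (61.3/1) · log₁₀(1.51/3.34) = 61.30 · log₁₀(0.4521)
= 61.30 · (-0.3448) = -21.13 mV

-21.1 mV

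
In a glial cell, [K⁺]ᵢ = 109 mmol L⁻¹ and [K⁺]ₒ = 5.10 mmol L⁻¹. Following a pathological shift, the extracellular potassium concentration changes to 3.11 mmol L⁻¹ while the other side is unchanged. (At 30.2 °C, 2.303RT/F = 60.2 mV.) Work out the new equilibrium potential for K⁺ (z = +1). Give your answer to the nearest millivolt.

-93 mV

After the shift: [K⁺]_out = 3.11, [K⁺]_in = 109 mmol L⁻¹.
E_new = (60.2/1)·log₁₀(3.11/109) = 60.20 · (-1.5447) = -92.99 mV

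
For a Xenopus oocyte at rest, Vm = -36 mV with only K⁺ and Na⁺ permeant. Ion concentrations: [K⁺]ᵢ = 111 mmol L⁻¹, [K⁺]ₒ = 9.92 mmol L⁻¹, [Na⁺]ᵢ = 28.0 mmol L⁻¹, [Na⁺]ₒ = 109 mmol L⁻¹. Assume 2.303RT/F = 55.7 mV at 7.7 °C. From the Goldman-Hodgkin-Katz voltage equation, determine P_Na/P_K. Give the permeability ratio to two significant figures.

Let α = P_Na/P_K. GHK: Vm = 55.7·log₁₀[(Kₒ + α·Naₒ)/(Kᵢ + α·Naᵢ)].
10^(Vm/55.7) = 10^(-36.0/55.7) = 0.22578
So 0.22578·(Kᵢ + α·Naᵢ) = Kₒ + α·Naₒ → α = (0.22578·111.0 − 9.92) / (109.0 − 0.22578·28.0)
α = (25.06 − 9.92) / (109.0 − 6.322) = 15.14/102.7 = 0.1475

0.15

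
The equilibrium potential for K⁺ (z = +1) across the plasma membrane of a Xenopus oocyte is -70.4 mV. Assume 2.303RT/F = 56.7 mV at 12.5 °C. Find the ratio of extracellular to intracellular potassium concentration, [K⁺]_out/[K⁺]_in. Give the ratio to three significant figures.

log₁₀([out]/[in]) = E·z/(56.7) = -70.4 × 1 / 56.7 = -1.2416
[out]/[in] = 10^(-1.2416) = 0.05733

0.0573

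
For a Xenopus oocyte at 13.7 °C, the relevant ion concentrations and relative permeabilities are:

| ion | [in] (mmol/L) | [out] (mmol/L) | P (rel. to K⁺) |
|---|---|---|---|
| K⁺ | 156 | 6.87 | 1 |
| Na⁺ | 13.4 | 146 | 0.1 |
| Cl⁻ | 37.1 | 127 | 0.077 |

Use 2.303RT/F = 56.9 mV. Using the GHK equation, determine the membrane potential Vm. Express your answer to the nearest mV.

-48 mV

Vm = 56.9 · log₁₀[(Σ P·[cation]ₒ + Σ P·[anion]ᵢ) / (Σ P·[cation]ᵢ + Σ P·[anion]ₒ)]
Numerator = 1×6.87 + 0.1×146 + 0.077×37.1 = 24.33
Denominator = 1×156 + 0.1×13.4 + 0.077×127 = 167.1
Vm = 56.9 · log₁₀(0.14557) = 56.9 × (-0.8369) = -47.62 mV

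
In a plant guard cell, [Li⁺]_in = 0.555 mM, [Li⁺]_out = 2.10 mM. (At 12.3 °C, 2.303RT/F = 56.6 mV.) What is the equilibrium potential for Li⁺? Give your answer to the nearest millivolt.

E = (56.6/z) · log₁₀([Li⁺]_out/[Li⁺]_in) with z = +1.
= (56.6/1) · log₁₀(2.10/0.555) = 56.60 · log₁₀(3.784)
= 56.60 · (0.5779) = 32.71 mV

33 mV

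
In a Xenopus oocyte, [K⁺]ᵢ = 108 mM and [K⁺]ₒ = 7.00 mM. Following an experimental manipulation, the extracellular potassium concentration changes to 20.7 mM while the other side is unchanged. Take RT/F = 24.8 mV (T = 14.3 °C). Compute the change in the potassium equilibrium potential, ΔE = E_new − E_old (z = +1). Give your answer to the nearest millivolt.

E_old = (24.8/1)·ln(7.00/108) = -67.86 mV
E_new = (24.8/1)·ln(20.7/108) = -40.97 mV
ΔE = -40.97 − (-67.86) = 26.89 mV

27 mV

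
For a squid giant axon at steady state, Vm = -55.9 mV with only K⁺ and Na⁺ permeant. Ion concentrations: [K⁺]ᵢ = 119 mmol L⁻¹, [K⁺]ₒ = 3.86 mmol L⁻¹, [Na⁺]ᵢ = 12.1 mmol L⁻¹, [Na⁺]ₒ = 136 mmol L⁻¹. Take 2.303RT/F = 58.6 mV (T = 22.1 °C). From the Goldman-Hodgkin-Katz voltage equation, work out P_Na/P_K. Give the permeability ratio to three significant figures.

Let α = P_Na/P_K. GHK: Vm = 58.6·log₁₀[(Kₒ + α·Naₒ)/(Kᵢ + α·Naᵢ)].
10^(Vm/58.6) = 10^(-55.9/58.6) = 0.11119
So 0.11119·(Kᵢ + α·Naᵢ) = Kₒ + α·Naₒ → α = (0.11119·119.0 − 3.86) / (136.0 − 0.11119·12.1)
α = (13.23 − 3.86) / (136.0 − 1.345) = 9.372/134.7 = 0.0696

0.0696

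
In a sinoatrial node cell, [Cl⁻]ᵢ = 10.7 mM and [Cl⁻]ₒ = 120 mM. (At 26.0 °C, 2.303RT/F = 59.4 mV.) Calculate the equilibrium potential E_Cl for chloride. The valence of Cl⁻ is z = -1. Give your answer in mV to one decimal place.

E = (59.4/z) · log₁₀([Cl⁻]_out/[Cl⁻]_in) with z = -1.
For an anion, dividing by z = -1 reverses the sign.
= (59.4/-1) · log₁₀(120/10.7) = -59.40 · log₁₀(11.21)
= -59.40 · (1.0498) = -62.36 mV

-62.4 mV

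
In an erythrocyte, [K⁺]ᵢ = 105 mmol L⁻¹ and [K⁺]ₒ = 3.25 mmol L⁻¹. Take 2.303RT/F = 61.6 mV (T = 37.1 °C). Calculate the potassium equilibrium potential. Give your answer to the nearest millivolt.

-93 mV

E = (61.6/z) · log₁₀([K⁺]_out/[K⁺]_in) with z = +1.
= (61.6/1) · log₁₀(3.25/105) = 61.60 · log₁₀(0.03095)
= 61.60 · (-1.5093) = -92.97 mV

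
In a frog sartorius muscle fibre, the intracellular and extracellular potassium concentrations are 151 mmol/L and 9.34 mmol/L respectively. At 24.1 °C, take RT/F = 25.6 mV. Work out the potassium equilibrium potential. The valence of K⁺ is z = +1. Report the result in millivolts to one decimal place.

-71.2 mV

E = (25.6/z) · ln([K⁺]_out/[K⁺]_in) with z = +1.
= (25.6/1) · ln(9.34/151) = 25.60 · ln(0.06185)
= 25.60 · (-2.7830) = -71.24 mV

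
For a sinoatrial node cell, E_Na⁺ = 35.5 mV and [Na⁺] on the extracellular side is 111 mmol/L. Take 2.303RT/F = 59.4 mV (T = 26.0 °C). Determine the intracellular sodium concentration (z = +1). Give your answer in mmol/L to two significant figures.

Nernst: E = (59.4/1) · log₁₀([out]/[in]), so log₁₀([out]/[in]) = 35.5 × 1 / 59.4 = 0.5976.
[out]/[in] = 10^(0.5976) = 3.96.
[in] = 111 / 3.96 = 28.03 mmol/L.

28 mmol/L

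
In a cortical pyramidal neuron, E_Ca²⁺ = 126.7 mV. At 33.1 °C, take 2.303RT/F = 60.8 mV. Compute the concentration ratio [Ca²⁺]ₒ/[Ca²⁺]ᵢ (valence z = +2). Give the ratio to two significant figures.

log₁₀([out]/[in]) = E·z/(60.8) = 126.7 × 2 / 60.8 = 4.1678
[out]/[in] = 10^(4.1678) = 1.472e+04

15000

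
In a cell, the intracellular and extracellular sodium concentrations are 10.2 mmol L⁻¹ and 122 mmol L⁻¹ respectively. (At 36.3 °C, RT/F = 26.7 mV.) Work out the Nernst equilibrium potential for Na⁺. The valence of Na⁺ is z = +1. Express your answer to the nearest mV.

E = (26.7/z) · ln([Na⁺]_out/[Na⁺]_in) with z = +1.
= (26.7/1) · ln(122/10.2) = 26.70 · ln(11.96)
= 26.70 · (2.4816) = 66.26 mV

66 mV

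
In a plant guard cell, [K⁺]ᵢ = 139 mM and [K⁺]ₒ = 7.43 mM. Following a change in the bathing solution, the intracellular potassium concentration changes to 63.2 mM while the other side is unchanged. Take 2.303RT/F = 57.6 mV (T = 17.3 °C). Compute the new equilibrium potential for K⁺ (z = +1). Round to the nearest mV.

After the shift: [K⁺]_out = 7.43, [K⁺]_in = 63.2 mM.
E_new = (57.6/1)·log₁₀(7.43/63.2) = 57.60 · (-0.9297) = -53.55 mV

-54 mV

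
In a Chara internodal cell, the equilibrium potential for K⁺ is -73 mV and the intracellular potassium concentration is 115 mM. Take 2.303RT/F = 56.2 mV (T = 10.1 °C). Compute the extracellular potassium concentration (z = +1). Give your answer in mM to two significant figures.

Nernst: E = (56.2/1) · log₁₀([out]/[in]), so log₁₀([out]/[in]) = -73.0 × 1 / 56.2 = -1.2989.
[out]/[in] = 10^(-1.2989) = 0.05024.
[out] = 0.05024 × 115 = 5.778 mM.

5.8 mM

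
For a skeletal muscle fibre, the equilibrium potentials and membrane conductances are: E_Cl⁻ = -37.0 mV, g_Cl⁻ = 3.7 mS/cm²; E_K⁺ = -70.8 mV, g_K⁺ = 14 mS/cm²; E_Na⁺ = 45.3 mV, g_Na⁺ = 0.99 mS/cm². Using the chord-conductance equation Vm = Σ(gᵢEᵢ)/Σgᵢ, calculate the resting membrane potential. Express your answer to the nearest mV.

Σ gᵢEᵢ = 3.7·(-37.0) + 14·(-70.8) + 0.99·(45.3) = -1083.25
Σ gᵢ = 3.7 + 14 + 0.99 = 18.69
Vm = -1083.25 / 18.69 = -57.96 mV

-58 mV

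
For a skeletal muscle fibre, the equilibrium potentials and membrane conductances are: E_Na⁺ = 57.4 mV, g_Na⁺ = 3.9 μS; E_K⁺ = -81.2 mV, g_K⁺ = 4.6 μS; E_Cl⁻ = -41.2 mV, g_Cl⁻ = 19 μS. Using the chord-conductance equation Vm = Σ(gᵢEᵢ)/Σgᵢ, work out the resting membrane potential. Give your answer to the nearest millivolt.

Σ gᵢEᵢ = 3.9·(57.4) + 4.6·(-81.2) + 19·(-41.2) = -932.46
Σ gᵢ = 3.9 + 4.6 + 19 = 27.5
Vm = -932.46 / 27.5 = -33.91 mV

-34 mV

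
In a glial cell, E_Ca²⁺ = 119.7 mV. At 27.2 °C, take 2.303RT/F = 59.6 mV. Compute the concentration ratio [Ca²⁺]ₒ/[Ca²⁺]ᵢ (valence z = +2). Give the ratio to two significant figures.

log₁₀([out]/[in]) = E·z/(59.6) = 119.7 × 2 / 59.6 = 4.0168
[out]/[in] = 10^(4.0168) = 1.039e+04

10000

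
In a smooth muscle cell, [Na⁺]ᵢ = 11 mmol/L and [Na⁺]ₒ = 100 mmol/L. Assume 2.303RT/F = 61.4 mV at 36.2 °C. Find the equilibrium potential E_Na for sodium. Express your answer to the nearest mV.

E = (61.4/z) · log₁₀([Na⁺]_out/[Na⁺]_in) with z = +1.
= (61.4/1) · log₁₀(100/11) = 61.40 · log₁₀(9.091)
= 61.40 · (0.9586) = 58.86 mV

59 mV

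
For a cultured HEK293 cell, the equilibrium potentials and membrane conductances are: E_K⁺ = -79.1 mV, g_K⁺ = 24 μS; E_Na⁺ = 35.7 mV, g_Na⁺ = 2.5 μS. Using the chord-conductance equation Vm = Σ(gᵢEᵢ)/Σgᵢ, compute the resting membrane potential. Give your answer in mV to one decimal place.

Σ gᵢEᵢ = 24·(-79.1) + 2.5·(35.7) = -1809.15
Σ gᵢ = 24 + 2.5 = 26.5
Vm = -1809.15 / 26.5 = -68.27 mV

-68.3 mV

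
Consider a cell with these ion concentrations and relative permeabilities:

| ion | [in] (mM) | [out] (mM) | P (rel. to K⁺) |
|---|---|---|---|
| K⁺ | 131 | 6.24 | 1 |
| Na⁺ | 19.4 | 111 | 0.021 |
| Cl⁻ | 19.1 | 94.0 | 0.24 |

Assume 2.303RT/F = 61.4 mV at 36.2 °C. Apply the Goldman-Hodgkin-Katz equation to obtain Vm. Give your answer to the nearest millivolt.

-66 mV

Vm = 61.4 · log₁₀[(Σ P·[cation]ₒ + Σ P·[anion]ᵢ) / (Σ P·[cation]ᵢ + Σ P·[anion]ₒ)]
Numerator = 1×6.24 + 0.021×111 + 0.24×19.1 = 13.16
Denominator = 1×131 + 0.021×19.4 + 0.24×94.0 = 154
Vm = 61.4 · log₁₀(0.08544) = 61.4 × (-1.0683) = -65.60 mV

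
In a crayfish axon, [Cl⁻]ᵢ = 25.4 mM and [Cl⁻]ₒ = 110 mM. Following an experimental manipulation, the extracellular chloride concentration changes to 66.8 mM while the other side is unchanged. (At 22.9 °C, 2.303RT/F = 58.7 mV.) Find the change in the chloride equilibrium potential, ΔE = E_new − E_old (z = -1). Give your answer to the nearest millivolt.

13 mV

E_old = (58.7/-1)·log₁₀(110/25.4) = -37.37 mV
E_new = (58.7/-1)·log₁₀(66.8/25.4) = -24.65 mV
ΔE = -24.65 − (-37.37) = 12.72 mV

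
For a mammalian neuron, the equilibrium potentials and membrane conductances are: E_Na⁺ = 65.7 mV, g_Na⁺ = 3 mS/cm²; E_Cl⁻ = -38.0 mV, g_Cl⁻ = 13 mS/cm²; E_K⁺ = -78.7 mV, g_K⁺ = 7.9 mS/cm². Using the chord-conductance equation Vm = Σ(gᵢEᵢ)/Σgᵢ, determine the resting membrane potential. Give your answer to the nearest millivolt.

-38 mV

Σ gᵢEᵢ = 3·(65.7) + 13·(-38.0) + 7.9·(-78.7) = -918.63
Σ gᵢ = 3 + 13 + 7.9 = 23.9
Vm = -918.63 / 23.9 = -38.44 mV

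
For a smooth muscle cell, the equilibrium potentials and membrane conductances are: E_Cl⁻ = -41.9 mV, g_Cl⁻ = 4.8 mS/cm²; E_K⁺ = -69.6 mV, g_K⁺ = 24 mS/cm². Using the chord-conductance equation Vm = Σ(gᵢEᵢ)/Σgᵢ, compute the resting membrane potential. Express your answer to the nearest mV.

-65 mV

Σ gᵢEᵢ = 4.8·(-41.9) + 24·(-69.6) = -1871.52
Σ gᵢ = 4.8 + 24 = 28.8
Vm = -1871.52 / 28.8 = -64.98 mV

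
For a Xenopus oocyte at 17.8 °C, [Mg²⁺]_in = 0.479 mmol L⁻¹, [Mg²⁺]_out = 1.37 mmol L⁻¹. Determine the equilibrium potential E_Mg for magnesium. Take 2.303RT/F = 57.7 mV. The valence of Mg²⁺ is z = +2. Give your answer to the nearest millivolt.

13 mV

E = (57.7/z) · log₁₀([Mg²⁺]_out/[Mg²⁺]_in) with z = +2.
= (57.7/2) · log₁₀(1.37/0.479) = 28.85 · log₁₀(2.86)
= 28.85 · (0.4564) = 13.17 mV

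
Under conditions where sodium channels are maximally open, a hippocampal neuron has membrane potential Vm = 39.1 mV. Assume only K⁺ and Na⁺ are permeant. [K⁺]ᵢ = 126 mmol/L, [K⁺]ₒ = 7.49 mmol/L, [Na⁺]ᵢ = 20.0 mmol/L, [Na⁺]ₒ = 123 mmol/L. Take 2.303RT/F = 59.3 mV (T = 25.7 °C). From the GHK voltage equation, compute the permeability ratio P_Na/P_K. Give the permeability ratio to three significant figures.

17.9

Let α = P_Na/P_K. GHK: Vm = 59.3·log₁₀[(Kₒ + α·Naₒ)/(Kᵢ + α·Naᵢ)].
10^(Vm/59.3) = 10^(39.1/59.3) = 4.5641
So 4.5641·(Kᵢ + α·Naᵢ) = Kₒ + α·Naₒ → α = (4.5641·126.0 − 7.49) / (123.0 − 4.5641·20.0)
α = (575.1 − 7.49) / (123.0 − 91.28) = 567.6/31.72 = 17.9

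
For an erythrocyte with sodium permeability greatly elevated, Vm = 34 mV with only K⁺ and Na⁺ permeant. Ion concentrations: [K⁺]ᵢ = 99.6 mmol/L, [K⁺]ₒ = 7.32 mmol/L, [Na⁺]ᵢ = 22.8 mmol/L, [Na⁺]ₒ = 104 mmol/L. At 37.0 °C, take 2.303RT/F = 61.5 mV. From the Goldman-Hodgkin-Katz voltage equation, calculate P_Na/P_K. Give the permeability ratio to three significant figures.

Let α = P_Na/P_K. GHK: Vm = 61.5·log₁₀[(Kₒ + α·Naₒ)/(Kᵢ + α·Naᵢ)].
10^(Vm/61.5) = 10^(34.0/61.5) = 3.5715
So 3.5715·(Kᵢ + α·Naᵢ) = Kₒ + α·Naₒ → α = (3.5715·99.6 − 7.32) / (104.0 − 3.5715·22.8)
α = (355.7 − 7.32) / (104.0 − 81.43) = 348.4/22.57 = 15.44

15.4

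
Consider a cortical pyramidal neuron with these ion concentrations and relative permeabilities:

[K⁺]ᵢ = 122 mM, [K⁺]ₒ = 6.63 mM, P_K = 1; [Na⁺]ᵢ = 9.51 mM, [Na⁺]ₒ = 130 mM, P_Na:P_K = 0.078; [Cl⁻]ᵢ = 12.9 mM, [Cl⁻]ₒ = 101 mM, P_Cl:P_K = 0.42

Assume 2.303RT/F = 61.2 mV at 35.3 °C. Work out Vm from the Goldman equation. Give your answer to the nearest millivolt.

-53 mV

Vm = 61.2 · log₁₀[(Σ P·[cation]ₒ + Σ P·[anion]ᵢ) / (Σ P·[cation]ᵢ + Σ P·[anion]ₒ)]
Numerator = 1×6.63 + 0.078×130 + 0.42×12.9 = 22.19
Denominator = 1×122 + 0.078×9.51 + 0.42×101 = 165.2
Vm = 61.2 · log₁₀(0.13434) = 61.2 × (-0.8718) = -53.35 mV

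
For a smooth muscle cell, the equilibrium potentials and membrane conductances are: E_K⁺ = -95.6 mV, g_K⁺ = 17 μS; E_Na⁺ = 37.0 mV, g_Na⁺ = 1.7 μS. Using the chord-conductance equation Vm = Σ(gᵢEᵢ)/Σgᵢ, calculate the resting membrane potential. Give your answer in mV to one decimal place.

-83.5 mV

Σ gᵢEᵢ = 17·(-95.6) + 1.7·(37.0) = -1562.30
Σ gᵢ = 17 + 1.7 = 18.7
Vm = -1562.30 / 18.7 = -83.55 mV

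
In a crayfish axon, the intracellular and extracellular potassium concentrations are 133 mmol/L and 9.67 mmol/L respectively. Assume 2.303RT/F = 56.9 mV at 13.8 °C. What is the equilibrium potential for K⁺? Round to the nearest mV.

E = (56.9/z) · log₁₀([K⁺]_out/[K⁺]_in) with z = +1.
= (56.9/1) · log₁₀(9.67/133) = 56.90 · log₁₀(0.07271)
= 56.90 · (-1.1384) = -64.78 mV

-65 mV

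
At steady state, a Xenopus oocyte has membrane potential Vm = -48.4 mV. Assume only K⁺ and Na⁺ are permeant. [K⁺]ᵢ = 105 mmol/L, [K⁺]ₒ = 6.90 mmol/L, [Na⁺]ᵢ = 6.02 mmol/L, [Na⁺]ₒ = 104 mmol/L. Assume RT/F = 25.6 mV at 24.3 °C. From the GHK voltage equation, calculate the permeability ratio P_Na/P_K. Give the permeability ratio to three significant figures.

Let α = P_Na/P_K. GHK: Vm = 25.6·ln[(Kₒ + α·Naₒ)/(Kᵢ + α·Naᵢ)].
e^(Vm/25.6) = e^(-48.4/25.6) = 0.15098
So 0.15098·(Kᵢ + α·Naᵢ) = Kₒ + α·Naₒ → α = (0.15098·105.0 − 6.9) / (104.0 − 0.15098·6.02)
α = (15.85 − 6.9) / (104.0 − 0.9089) = 8.953/103.1 = 0.08684

0.0868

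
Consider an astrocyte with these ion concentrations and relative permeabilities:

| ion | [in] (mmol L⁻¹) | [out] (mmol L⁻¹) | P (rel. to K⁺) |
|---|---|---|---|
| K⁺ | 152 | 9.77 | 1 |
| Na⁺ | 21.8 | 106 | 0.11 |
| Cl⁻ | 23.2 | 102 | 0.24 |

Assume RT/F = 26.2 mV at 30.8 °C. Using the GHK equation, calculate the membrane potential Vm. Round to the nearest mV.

-50 mV

Vm = 26.2 · ln[(Σ P·[cation]ₒ + Σ P·[anion]ᵢ) / (Σ P·[cation]ᵢ + Σ P·[anion]ₒ)]
Numerator = 1×9.77 + 0.11×106 + 0.24×23.2 = 27
Denominator = 1×152 + 0.11×21.8 + 0.24×102 = 178.9
Vm = 26.2 · ln(0.15093) = 26.2 × (-1.8909) = -49.54 mV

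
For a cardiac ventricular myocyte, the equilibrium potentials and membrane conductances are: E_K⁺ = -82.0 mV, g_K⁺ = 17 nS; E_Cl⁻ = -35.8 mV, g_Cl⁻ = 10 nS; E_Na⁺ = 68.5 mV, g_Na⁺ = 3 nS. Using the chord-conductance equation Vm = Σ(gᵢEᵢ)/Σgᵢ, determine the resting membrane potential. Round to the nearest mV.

-52 mV

Σ gᵢEᵢ = 17·(-82.0) + 10·(-35.8) + 3·(68.5) = -1546.50
Σ gᵢ = 17 + 10 + 3 = 30
Vm = -1546.50 / 30 = -51.55 mV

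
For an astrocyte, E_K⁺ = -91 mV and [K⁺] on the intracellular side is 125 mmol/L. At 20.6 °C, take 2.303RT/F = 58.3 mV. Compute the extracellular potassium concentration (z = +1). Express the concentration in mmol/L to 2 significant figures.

Nernst: E = (58.3/1) · log₁₀([out]/[in]), so log₁₀([out]/[in]) = -91.0 × 1 / 58.3 = -1.5609.
[out]/[in] = 10^(-1.5609) = 0.02749.
[out] = 0.02749 × 125 = 3.436 mmol/L.

3.4 mmol/L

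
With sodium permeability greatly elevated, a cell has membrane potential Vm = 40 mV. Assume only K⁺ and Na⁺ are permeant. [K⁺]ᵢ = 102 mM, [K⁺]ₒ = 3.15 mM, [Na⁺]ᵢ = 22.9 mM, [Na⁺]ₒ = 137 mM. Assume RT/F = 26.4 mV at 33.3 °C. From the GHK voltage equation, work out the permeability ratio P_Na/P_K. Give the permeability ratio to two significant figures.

14

Let α = P_Na/P_K. GHK: Vm = 26.4·ln[(Kₒ + α·Naₒ)/(Kᵢ + α·Naᵢ)].
e^(Vm/26.4) = e^(40.0/26.4) = 4.5501
So 4.5501·(Kᵢ + α·Naᵢ) = Kₒ + α·Naₒ → α = (4.5501·102.0 − 3.15) / (137.0 − 4.5501·22.9)
α = (464.1 − 3.15) / (137.0 − 104.2) = 461/32.8 = 14.05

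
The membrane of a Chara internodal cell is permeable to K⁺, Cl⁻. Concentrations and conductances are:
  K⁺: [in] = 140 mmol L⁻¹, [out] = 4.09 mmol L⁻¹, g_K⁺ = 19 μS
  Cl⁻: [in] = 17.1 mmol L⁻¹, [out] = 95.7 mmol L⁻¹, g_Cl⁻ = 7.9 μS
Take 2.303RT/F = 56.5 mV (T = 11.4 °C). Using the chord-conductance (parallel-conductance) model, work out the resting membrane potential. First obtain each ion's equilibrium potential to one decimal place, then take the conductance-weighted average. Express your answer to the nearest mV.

E_K⁺ = (56.5/1)·log₁₀(4.09/140) = -86.7 mV
E_Cl⁻ = (56.5/-1)·log₁₀(95.7/17.1) = -42.3 mV
Vm = (Σ gᵢEᵢ)/(Σ gᵢ) = (19·-86.7 + 7.9·-42.3) / (19 + 7.9)
= -1981.47 / 26.9 = -73.66 mV

-74 mV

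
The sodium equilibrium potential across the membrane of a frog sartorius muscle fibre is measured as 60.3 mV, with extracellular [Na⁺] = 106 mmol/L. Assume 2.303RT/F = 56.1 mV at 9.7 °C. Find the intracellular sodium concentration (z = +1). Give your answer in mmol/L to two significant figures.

8.9 mmol/L

Nernst: E = (56.1/1) · log₁₀([out]/[in]), so log₁₀([out]/[in]) = 60.3 × 1 / 56.1 = 1.0749.
[out]/[in] = 10^(1.0749) = 11.88.
[in] = 106 / 11.88 = 8.922 mmol/L.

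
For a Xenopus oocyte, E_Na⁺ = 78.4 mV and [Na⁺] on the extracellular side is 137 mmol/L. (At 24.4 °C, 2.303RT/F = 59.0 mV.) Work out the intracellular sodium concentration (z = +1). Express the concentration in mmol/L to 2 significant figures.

6.4 mmol/L

Nernst: E = (59.0/1) · log₁₀([out]/[in]), so log₁₀([out]/[in]) = 78.4 × 1 / 59.0 = 1.3288.
[out]/[in] = 10^(1.3288) = 21.32.
[in] = 137 / 21.32 = 6.426 mmol/L.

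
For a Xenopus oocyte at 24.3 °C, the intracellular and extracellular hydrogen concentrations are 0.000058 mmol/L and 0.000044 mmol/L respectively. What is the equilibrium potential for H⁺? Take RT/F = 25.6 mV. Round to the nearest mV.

-7 mV

E = (25.6/z) · ln([H⁺]_out/[H⁺]_in) with z = +1.
= (25.6/1) · ln(0.000044/0.000058) = 25.60 · ln(0.7586)
= 25.60 · (-0.2763) = -7.07 mV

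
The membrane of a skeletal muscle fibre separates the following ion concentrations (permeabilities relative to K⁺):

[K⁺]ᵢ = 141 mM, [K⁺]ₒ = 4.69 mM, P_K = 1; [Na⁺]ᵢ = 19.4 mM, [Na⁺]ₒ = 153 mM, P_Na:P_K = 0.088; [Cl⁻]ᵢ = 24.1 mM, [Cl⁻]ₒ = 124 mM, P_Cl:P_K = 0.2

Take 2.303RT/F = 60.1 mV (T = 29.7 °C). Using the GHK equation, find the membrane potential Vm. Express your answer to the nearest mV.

-52 mV

Vm = 60.1 · log₁₀[(Σ P·[cation]ₒ + Σ P·[anion]ᵢ) / (Σ P·[cation]ᵢ + Σ P·[anion]ₒ)]
Numerator = 1×4.69 + 0.088×153 + 0.2×24.1 = 22.97
Denominator = 1×141 + 0.088×19.4 + 0.2×124 = 167.5
Vm = 60.1 · log₁₀(0.13715) = 60.1 × (-0.8628) = -51.85 mV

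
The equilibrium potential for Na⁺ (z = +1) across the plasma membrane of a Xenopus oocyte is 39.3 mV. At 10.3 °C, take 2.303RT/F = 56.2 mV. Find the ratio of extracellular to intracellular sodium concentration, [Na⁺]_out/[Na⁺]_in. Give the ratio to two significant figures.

5.0

log₁₀([out]/[in]) = E·z/(56.2) = 39.3 × 1 / 56.2 = 0.6993
[out]/[in] = 10^(0.6993) = 5.004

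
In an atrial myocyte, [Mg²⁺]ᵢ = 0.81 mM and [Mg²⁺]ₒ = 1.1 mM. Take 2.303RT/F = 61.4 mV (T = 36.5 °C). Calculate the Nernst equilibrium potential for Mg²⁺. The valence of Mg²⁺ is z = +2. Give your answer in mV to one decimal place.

4.1 mV

E = (61.4/z) · log₁₀([Mg²⁺]_out/[Mg²⁺]_in) with z = +2.
= (61.4/2) · log₁₀(1.1/0.81) = 30.70 · log₁₀(1.358)
= 30.70 · (0.1329) = 4.08 mV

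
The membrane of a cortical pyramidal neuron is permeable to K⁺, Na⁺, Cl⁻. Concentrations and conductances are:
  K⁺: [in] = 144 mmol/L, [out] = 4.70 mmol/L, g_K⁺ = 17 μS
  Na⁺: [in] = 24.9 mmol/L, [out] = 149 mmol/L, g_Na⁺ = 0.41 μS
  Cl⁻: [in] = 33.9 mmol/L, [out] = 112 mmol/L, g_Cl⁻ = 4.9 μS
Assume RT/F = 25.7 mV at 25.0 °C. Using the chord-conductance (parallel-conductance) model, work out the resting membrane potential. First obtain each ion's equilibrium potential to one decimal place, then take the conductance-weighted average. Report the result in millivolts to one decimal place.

E_K⁺ = (25.7/1)·ln(4.70/144) = -88.0 mV
E_Na⁺ = (25.7/1)·ln(149/24.9) = 46.0 mV
E_Cl⁻ = (25.7/-1)·ln(112/33.9) = -30.7 mV
Vm = (Σ gᵢEᵢ)/(Σ gᵢ) = (17·-88.0 + 0.41·46.0 + 4.9·-30.7) / (17 + 0.41 + 4.9)
= -1627.57 / 22.31 = -72.95 mV

-73.0 mV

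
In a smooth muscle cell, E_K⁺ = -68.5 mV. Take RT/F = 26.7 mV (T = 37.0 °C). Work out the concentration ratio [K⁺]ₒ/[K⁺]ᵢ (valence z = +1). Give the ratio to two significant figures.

ln([out]/[in]) = E·z/(26.7) = -68.5 × 1 / 26.7 = -2.5655
[out]/[in] = e^(-2.5655) = 0.07688

0.077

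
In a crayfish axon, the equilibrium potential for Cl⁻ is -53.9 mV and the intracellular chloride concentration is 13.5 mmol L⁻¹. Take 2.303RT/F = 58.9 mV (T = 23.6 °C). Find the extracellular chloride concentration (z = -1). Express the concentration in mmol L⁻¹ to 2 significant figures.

110 mmol L⁻¹

Nernst: E = (58.9/-1) · log₁₀([out]/[in]), so log₁₀([out]/[in]) = -53.9 × -1 / 58.9 = 0.9151.
[out]/[in] = 10^(0.9151) = 8.225.
[out] = 8.225 × 13.5 = 111 mmol L⁻¹.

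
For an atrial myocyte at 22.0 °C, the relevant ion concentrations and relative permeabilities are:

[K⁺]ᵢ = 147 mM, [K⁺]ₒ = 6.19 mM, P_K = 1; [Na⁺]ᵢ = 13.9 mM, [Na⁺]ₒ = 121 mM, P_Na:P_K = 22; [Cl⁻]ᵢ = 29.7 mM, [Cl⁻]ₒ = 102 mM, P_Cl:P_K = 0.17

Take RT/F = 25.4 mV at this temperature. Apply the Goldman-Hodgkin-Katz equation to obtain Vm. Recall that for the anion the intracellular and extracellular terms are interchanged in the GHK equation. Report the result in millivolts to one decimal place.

Vm = 25.4 · ln[(Σ P·[cation]ₒ + Σ P·[anion]ᵢ) / (Σ P·[cation]ᵢ + Σ P·[anion]ₒ)]
Numerator = 1×6.19 + 22×121 + 0.17×29.7 = 2673
Denominator = 1×147 + 22×13.9 + 0.17×102 = 470.1
Vm = 25.4 · ln(5.686) = 25.4 × (1.7380) = 44.15 mV

44.1 mV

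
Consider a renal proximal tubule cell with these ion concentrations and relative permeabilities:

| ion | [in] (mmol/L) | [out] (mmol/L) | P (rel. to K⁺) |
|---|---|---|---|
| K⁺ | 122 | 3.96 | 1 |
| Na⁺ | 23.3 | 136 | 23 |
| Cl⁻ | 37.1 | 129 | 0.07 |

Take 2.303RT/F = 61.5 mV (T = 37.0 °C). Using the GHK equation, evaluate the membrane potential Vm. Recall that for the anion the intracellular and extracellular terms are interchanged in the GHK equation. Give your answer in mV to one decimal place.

41.3 mV

Vm = 61.5 · log₁₀[(Σ P·[cation]ₒ + Σ P·[anion]ᵢ) / (Σ P·[cation]ᵢ + Σ P·[anion]ₒ)]
Numerator = 1×3.96 + 23×136 + 0.07×37.1 = 3135
Denominator = 1×122 + 23×23.3 + 0.07×129 = 666.9
Vm = 61.5 · log₁₀(4.7) = 61.5 × (0.6721) = 41.33 mV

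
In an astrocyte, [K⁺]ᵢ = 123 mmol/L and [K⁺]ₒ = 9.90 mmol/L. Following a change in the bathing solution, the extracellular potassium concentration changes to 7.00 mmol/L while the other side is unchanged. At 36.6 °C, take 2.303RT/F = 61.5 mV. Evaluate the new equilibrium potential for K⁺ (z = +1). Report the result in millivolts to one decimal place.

After the shift: [K⁺]_out = 7.00, [K⁺]_in = 123 mmol/L.
E_new = (61.5/1)·log₁₀(7.00/123) = 61.50 · (-1.2448) = -76.56 mV

-76.6 mV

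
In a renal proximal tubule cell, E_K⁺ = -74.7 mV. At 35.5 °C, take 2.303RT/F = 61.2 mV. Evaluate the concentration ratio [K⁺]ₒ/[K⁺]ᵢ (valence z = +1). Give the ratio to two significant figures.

0.060

log₁₀([out]/[in]) = E·z/(61.2) = -74.7 × 1 / 61.2 = -1.2206
[out]/[in] = 10^(-1.2206) = 0.06017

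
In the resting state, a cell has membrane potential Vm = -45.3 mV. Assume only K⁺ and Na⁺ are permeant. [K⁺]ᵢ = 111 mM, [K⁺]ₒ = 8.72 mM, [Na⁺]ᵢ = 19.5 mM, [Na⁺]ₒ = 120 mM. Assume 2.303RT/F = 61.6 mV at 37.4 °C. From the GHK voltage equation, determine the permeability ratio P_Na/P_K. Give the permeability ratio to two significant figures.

Let α = P_Na/P_K. GHK: Vm = 61.6·log₁₀[(Kₒ + α·Naₒ)/(Kᵢ + α·Naᵢ)].
10^(Vm/61.6) = 10^(-45.3/61.6) = 0.18391
So 0.18391·(Kᵢ + α·Naᵢ) = Kₒ + α·Naₒ → α = (0.18391·111.0 − 8.72) / (120.0 − 0.18391·19.5)
α = (20.41 − 8.72) / (120.0 − 3.586) = 11.69/116.4 = 0.1005

0.10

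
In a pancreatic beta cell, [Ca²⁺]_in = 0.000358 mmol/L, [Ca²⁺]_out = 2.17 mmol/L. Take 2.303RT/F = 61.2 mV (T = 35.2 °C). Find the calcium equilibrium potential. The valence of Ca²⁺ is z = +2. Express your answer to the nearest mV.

E = (61.2/z) · log₁₀([Ca²⁺]_out/[Ca²⁺]_in) with z = +2.
= (61.2/2) · log₁₀(2.17/0.000358) = 30.60 · log₁₀(6061)
= 30.60 · (3.7826) = 115.75 mV

116 mV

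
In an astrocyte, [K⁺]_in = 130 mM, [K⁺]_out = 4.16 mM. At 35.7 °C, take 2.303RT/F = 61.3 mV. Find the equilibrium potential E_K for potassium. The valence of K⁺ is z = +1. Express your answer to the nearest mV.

-92 mV

E = (61.3/z) · log₁₀([K⁺]_out/[K⁺]_in) with z = +1.
= (61.3/1) · log₁₀(4.16/130) = 61.30 · log₁₀(0.032)
= 61.30 · (-1.4949) = -91.63 mV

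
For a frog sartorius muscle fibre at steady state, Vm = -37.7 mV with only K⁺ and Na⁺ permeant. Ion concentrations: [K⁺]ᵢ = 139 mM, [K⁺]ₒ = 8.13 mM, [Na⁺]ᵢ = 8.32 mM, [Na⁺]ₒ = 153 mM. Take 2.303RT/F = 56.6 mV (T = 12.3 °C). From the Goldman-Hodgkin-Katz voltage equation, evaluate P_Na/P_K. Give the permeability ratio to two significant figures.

Let α = P_Na/P_K. GHK: Vm = 56.6·log₁₀[(Kₒ + α·Naₒ)/(Kᵢ + α·Naᵢ)].
10^(Vm/56.6) = 10^(-37.7/56.6) = 0.21574
So 0.21574·(Kᵢ + α·Naᵢ) = Kₒ + α·Naₒ → α = (0.21574·139.0 − 8.13) / (153.0 − 0.21574·8.32)
α = (29.99 − 8.13) / (153.0 − 1.795) = 21.86/151.2 = 0.1446

0.14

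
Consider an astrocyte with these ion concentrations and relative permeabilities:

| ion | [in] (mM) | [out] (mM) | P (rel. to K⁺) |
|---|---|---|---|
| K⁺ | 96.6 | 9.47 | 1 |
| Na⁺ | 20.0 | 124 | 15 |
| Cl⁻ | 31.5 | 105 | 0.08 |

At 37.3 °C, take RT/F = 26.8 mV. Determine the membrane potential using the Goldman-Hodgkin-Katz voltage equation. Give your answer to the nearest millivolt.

41 mV

Vm = 26.8 · ln[(Σ P·[cation]ₒ + Σ P·[anion]ᵢ) / (Σ P·[cation]ᵢ + Σ P·[anion]ₒ)]
Numerator = 1×9.47 + 15×124 + 0.08×31.5 = 1872
Denominator = 1×96.6 + 15×20.0 + 0.08×105 = 405
Vm = 26.8 · ln(4.6222) = 26.8 × (1.5309) = 41.03 mV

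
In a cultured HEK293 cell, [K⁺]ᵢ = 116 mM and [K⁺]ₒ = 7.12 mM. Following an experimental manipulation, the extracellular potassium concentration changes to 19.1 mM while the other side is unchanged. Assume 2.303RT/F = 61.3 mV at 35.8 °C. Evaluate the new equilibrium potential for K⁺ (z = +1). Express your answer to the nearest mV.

-48 mV

After the shift: [K⁺]_out = 19.1, [K⁺]_in = 116 mM.
E_new = (61.3/1)·log₁₀(19.1/116) = 61.30 · (-0.7834) = -48.02 mV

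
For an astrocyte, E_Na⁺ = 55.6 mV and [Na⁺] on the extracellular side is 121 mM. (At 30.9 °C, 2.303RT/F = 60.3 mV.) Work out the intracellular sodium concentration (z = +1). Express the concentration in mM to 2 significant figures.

Nernst: E = (60.3/1) · log₁₀([out]/[in]), so log₁₀([out]/[in]) = 55.6 × 1 / 60.3 = 0.9221.
[out]/[in] = 10^(0.9221) = 8.357.
[in] = 121 / 8.357 = 14.48 mM.

14 mM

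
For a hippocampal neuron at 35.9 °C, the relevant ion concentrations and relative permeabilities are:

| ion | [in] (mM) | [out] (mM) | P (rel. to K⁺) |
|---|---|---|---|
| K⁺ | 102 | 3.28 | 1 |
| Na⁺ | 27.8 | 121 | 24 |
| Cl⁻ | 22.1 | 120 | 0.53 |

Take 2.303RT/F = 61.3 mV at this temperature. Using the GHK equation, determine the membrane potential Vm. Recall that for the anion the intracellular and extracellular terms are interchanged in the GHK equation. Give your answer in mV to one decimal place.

Vm = 61.3 · log₁₀[(Σ P·[cation]ₒ + Σ P·[anion]ᵢ) / (Σ P·[cation]ᵢ + Σ P·[anion]ₒ)]
Numerator = 1×3.28 + 24×121 + 0.53×22.1 = 2919
Denominator = 1×102 + 24×27.8 + 0.53×120 = 832.8
Vm = 61.3 · log₁₀(3.505) = 61.3 × (0.5447) = 33.39 mV

33.4 mV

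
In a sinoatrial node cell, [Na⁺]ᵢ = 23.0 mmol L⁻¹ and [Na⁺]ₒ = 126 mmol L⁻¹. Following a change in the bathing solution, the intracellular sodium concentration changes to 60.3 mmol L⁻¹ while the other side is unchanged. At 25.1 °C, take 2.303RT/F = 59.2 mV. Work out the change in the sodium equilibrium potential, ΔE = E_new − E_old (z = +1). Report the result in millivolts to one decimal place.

-24.8 mV

E_old = (59.2/1)·log₁₀(126/23.0) = 43.73 mV
E_new = (59.2/1)·log₁₀(126/60.3) = 18.95 mV
ΔE = 18.95 − (43.73) = -24.78 mV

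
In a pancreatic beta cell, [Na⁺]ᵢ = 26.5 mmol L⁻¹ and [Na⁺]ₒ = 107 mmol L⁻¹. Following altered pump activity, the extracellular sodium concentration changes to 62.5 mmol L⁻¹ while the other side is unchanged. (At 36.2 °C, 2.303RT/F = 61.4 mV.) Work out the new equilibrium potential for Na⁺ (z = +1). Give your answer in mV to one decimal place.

22.9 mV

After the shift: [Na⁺]_out = 62.5, [Na⁺]_in = 26.5 mmol L⁻¹.
E_new = (61.4/1)·log₁₀(62.5/26.5) = 61.40 · (0.3726) = 22.88 mV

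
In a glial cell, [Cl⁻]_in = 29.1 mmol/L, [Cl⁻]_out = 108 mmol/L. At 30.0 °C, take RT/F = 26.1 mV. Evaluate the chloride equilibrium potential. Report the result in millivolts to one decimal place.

-34.2 mV

E = (26.1/z) · ln([Cl⁻]_out/[Cl⁻]_in) with z = -1.
For an anion, dividing by z = -1 reverses the sign.
= (26.1/-1) · ln(108/29.1) = -26.10 · ln(3.711)
= -26.10 · (1.3114) = -34.23 mV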